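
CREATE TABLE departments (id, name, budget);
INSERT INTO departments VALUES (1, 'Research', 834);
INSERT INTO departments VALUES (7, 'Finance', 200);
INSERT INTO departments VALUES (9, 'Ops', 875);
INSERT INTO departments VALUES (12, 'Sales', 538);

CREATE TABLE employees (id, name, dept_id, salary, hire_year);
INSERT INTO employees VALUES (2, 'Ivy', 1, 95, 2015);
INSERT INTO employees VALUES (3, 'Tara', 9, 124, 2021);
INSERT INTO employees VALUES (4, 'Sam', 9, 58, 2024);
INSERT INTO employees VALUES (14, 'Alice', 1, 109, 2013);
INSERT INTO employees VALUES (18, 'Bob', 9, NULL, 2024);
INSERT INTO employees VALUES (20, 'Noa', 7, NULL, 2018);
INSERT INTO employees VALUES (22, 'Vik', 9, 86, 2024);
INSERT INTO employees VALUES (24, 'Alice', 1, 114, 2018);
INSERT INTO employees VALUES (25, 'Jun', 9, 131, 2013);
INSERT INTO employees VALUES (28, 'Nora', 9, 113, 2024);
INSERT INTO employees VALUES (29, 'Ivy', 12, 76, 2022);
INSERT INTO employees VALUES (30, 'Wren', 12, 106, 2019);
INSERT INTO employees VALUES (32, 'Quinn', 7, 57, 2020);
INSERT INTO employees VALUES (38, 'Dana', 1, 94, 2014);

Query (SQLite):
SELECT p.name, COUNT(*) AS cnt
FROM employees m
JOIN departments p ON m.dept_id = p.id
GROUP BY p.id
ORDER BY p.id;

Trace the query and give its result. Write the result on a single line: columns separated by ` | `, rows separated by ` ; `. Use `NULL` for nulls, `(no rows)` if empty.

Join each employees row to its departments via dept_id.
Group joined rows by departments.id; compute COUNT(*) per group.
  1: ids {2, 14, 24, 38} → COUNT(*)=4
  7: ids {20, 32} → COUNT(*)=2
  9: ids {3, 4, 18, 22, 25, 28} → COUNT(*)=6
  12: ids {29, 30} → COUNT(*)=2

Research | 4 ; Finance | 2 ; Ops | 6 ; Sales | 2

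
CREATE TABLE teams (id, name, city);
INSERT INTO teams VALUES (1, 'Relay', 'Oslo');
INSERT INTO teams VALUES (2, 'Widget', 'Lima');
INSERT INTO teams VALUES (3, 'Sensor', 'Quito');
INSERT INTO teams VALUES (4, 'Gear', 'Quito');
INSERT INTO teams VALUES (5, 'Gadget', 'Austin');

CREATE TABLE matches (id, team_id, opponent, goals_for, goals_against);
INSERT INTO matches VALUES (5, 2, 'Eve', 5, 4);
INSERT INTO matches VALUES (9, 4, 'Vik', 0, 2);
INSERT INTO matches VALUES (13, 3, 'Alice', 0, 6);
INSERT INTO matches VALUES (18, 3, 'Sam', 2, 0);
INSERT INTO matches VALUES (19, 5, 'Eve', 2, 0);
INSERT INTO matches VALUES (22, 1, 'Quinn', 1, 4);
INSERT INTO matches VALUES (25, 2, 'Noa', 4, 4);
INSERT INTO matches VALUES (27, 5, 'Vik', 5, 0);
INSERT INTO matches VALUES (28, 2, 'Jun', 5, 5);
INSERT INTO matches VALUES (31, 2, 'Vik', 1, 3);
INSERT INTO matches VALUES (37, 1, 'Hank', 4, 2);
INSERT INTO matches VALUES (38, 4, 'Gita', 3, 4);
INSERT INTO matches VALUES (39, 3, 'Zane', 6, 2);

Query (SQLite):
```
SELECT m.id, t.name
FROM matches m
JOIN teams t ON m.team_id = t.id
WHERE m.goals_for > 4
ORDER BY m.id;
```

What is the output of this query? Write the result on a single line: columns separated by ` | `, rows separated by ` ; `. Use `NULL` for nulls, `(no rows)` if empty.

5 | Widget ; 27 | Gadget ; 28 | Widget ; 39 | Sensor

Each matches row matches the teams row where team_id = teams.id.
Then keep rows with m.goals_for > 4.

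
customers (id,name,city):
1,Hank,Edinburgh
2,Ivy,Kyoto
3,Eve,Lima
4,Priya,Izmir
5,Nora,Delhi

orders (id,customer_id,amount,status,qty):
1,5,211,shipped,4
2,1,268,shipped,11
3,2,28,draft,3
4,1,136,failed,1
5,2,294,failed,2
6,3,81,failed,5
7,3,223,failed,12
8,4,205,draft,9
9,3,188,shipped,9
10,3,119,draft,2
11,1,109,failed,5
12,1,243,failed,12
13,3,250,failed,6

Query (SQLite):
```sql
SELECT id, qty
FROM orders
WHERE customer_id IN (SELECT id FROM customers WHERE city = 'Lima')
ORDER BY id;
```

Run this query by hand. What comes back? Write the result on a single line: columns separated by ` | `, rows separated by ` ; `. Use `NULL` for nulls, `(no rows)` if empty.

Inner query: customers.id where city = 'Lima'.
Outer: keep orders rows whose customer_id is in that set.
Inner query → {3}

6 | 5 ; 7 | 12 ; 9 | 9 ; 10 | 2 ; 13 | 6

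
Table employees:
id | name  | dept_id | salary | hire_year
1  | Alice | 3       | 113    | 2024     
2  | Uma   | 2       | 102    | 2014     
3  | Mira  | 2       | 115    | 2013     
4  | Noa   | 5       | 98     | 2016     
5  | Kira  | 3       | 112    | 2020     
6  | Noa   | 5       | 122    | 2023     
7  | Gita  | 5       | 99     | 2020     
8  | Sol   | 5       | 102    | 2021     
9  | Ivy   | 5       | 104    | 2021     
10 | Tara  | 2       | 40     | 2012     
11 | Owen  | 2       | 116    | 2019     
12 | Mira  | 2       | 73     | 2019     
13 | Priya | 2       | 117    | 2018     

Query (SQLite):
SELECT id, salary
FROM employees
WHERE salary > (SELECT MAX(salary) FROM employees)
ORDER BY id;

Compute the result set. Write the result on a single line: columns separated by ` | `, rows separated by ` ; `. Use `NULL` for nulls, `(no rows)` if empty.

(no rows)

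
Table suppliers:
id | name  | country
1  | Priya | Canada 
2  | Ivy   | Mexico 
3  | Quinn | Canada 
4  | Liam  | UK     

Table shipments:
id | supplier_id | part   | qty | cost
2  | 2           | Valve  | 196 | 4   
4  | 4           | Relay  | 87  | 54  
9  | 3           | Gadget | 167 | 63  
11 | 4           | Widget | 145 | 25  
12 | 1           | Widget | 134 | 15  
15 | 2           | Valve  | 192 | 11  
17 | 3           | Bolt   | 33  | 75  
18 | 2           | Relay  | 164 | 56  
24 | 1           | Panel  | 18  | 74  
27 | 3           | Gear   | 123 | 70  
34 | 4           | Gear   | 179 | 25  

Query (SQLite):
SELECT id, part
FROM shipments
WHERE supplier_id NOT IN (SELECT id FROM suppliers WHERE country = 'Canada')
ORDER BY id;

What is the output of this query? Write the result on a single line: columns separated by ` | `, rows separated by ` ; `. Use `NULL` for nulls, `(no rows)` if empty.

2 | Valve ; 4 | Relay ; 11 | Widget ; 15 | Valve ; 18 | Relay ; 34 | Gear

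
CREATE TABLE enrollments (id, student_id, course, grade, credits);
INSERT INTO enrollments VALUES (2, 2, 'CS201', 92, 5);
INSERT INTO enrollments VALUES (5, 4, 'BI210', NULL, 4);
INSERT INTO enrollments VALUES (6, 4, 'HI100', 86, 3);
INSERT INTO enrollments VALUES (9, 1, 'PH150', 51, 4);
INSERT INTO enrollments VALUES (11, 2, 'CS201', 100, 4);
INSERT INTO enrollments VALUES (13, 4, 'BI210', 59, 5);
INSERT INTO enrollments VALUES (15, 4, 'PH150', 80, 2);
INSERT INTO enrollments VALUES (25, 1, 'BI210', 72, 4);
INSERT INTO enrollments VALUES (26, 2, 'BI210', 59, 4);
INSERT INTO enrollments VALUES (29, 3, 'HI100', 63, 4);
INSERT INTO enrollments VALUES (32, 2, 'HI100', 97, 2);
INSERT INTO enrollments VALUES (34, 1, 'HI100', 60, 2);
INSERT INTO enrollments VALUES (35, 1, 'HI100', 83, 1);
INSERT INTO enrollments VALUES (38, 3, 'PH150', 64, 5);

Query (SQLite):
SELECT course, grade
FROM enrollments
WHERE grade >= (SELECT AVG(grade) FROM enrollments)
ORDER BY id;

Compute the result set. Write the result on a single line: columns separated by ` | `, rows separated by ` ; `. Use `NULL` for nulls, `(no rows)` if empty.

CS201 | 92 ; HI100 | 86 ; CS201 | 100 ; PH150 | 80 ; HI100 | 97 ; HI100 | 83

Scalar subquery: AVG(grade) over all enrollments rows = 74.307692 (≈; comparison uses full precision).
Keep rows where grade >= that value.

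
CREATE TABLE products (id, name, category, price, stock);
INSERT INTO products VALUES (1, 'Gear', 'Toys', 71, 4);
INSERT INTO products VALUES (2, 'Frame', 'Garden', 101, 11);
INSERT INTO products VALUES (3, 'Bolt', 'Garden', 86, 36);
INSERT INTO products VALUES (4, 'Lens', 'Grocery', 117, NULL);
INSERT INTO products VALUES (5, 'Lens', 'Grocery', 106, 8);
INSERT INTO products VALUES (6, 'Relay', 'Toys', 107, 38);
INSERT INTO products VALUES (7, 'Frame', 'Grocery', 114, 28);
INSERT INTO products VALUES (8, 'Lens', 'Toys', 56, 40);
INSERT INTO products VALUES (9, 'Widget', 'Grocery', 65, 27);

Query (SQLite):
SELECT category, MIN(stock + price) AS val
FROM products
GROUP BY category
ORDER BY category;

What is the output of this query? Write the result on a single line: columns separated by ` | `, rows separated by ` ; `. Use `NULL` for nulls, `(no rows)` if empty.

Garden | 112 ; Grocery | 92 ; Toys | 75

For each row compute stock + price.
Group by category; take MIN of the expression per group.
  Garden: ids {2, 3} → MIN(stock + price)=112
  Grocery: ids {4, 5, 7, 9} → MIN(stock + price)=92
  Toys: ids {1, 6, 8} → MIN(stock + price)=75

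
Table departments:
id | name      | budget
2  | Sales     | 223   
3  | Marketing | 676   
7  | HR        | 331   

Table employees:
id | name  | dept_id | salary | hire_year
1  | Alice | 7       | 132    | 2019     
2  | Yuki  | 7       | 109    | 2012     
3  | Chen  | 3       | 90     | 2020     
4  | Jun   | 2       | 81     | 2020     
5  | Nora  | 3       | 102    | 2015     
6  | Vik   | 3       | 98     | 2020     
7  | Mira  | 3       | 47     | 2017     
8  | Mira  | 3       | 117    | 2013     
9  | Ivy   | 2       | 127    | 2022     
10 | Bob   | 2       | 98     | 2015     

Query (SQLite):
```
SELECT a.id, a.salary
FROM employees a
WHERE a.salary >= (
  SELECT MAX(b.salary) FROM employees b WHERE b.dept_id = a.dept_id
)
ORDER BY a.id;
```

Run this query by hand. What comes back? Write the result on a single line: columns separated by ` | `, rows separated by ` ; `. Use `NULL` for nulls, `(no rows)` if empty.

For each employees row a, compute MAX(salary) over rows sharing a.dept_id.
Keep row a if a.salary >= that per-group MAX.
  dept_id=2: MAX(salary) = 127
  dept_id=3: MAX(salary) = 117
  dept_id=7: MAX(salary) = 132

1 | 132 ; 8 | 117 ; 9 | 127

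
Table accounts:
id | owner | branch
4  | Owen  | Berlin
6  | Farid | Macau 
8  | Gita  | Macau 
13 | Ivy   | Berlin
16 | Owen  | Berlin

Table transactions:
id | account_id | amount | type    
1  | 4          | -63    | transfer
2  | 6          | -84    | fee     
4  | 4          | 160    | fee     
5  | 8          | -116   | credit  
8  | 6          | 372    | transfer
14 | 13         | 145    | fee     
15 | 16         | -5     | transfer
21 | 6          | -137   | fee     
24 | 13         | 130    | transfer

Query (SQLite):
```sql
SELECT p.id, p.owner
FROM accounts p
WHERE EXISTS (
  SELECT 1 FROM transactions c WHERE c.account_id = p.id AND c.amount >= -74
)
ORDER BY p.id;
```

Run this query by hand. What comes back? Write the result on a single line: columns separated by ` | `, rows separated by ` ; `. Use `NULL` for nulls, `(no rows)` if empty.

For each accounts row, check whether any transactions with matching account_id has amount >= -74.
Keep rows where that is true.

4 | Owen ; 6 | Farid ; 13 | Ivy ; 16 | Owen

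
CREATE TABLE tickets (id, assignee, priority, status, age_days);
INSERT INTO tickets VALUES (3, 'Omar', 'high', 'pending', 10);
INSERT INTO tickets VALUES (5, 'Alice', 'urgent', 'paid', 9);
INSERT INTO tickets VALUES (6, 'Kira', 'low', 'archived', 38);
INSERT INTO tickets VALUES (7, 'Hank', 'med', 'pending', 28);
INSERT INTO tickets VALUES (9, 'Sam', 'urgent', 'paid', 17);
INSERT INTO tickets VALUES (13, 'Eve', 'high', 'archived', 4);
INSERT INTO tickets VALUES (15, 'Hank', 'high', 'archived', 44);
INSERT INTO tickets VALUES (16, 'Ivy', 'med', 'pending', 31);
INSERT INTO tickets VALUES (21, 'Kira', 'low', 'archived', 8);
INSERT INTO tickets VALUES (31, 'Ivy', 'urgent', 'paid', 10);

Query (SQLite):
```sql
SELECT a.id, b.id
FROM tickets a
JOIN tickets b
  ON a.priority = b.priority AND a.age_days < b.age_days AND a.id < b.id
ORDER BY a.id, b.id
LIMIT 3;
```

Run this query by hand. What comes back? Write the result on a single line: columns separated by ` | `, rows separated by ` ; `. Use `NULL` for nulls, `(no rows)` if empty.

Pairs (a,b) with same priority, a.age_days < b.age_days, a.id < b.id.
priority groups: high:{3,13,15} low:{6,21} med:{7,16} urgent:{5,9,31}
Ordered by (a.id, b.id); first 3.

3 | 15 ; 5 | 9 ; 5 | 31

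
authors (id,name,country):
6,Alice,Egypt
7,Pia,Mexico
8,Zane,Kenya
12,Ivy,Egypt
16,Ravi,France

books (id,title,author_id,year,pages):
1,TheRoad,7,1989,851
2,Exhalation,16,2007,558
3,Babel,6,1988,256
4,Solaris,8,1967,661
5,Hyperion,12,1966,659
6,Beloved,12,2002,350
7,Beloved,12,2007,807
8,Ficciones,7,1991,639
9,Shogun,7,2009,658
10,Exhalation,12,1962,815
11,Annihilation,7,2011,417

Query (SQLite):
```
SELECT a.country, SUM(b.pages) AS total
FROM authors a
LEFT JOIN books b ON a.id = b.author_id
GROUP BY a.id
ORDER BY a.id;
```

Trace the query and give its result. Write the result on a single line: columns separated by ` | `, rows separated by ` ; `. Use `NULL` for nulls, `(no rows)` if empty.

Egypt | 256 ; Mexico | 2565 ; Kenya | 661 ; Egypt | 2631 ; France | 558

LEFT JOIN keeps every authors row; unmatched ones get NULL for books columns.
Group by authors.id and compute SUM(b.pages). SUM over an all-NULL group is NULL.
  6: ids {3} → SUM(b.pages)=256
  7: ids {1, 8, 9, 11} → SUM(b.pages)=2565
  8: ids {4} → SUM(b.pages)=661
  12: ids {5, 6, 7, 10} → SUM(b.pages)=2631
  16: ids {2} → SUM(b.pages)=558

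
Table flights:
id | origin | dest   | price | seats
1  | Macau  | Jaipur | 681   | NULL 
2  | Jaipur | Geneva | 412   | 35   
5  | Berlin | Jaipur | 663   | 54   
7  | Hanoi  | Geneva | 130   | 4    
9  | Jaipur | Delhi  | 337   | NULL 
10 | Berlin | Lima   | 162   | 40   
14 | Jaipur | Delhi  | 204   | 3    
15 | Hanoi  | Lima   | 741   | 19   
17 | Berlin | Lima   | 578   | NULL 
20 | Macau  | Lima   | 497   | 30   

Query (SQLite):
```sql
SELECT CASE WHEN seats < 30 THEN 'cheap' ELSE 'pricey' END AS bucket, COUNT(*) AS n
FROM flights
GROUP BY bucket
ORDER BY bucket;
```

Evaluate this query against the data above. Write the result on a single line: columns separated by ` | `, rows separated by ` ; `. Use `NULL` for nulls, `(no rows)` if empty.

cheap | 3 ; pricey | 7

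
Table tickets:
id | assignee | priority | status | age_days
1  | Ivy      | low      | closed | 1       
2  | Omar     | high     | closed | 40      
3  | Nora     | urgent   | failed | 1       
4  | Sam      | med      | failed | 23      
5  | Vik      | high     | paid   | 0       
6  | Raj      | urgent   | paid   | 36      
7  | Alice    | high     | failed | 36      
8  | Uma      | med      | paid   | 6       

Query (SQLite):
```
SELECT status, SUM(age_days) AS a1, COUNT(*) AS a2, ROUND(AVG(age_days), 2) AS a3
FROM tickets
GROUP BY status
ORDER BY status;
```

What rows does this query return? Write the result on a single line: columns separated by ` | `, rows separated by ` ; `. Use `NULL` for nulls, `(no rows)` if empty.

closed | 41 | 2 | 20.5 ; failed | 60 | 3 | 20 ; paid | 42 | 3 | 14

Group tickets by status.
Per group compute: SUM(age_days), COUNT(*), ROUND(AVG(age_days), 2).
  closed: ids {1, 2} → SUM(age_days)=41, COUNT(*)=2, ROUND(AVG(age_days), 2)=20.5
  failed: ids {3, 4, 7} → SUM(age_days)=60, COUNT(*)=3, ROUND(AVG(age_days), 2)=20
  paid: ids {5, 6, 8} → SUM(age_days)=42, COUNT(*)=3, ROUND(AVG(age_days), 2)=14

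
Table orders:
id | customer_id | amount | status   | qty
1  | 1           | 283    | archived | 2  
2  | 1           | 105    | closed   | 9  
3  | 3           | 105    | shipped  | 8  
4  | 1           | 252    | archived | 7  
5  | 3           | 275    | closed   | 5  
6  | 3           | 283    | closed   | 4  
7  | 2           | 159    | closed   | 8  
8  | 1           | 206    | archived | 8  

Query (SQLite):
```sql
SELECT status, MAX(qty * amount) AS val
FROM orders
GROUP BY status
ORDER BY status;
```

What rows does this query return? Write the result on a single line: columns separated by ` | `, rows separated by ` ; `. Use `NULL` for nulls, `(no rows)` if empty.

For each row compute qty * amount.
Group by status; take MAX of the expression per group.
  archived: ids {1, 4, 8} → MAX(qty * amount)=1764
  closed: ids {2, 5, 6, 7} → MAX(qty * amount)=1375
  shipped: ids {3} → MAX(qty * amount)=840

archived | 1764 ; closed | 1375 ; shipped | 840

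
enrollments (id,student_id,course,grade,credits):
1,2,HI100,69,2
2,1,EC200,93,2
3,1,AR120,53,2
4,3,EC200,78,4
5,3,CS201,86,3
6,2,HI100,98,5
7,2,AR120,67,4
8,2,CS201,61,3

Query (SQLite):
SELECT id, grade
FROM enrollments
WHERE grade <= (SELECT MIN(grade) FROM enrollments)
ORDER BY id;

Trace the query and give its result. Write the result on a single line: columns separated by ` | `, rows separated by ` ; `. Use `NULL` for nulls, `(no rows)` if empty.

3 | 53

Scalar subquery: MIN(grade) over all enrollments rows = 53.
Keep rows where grade <= that value.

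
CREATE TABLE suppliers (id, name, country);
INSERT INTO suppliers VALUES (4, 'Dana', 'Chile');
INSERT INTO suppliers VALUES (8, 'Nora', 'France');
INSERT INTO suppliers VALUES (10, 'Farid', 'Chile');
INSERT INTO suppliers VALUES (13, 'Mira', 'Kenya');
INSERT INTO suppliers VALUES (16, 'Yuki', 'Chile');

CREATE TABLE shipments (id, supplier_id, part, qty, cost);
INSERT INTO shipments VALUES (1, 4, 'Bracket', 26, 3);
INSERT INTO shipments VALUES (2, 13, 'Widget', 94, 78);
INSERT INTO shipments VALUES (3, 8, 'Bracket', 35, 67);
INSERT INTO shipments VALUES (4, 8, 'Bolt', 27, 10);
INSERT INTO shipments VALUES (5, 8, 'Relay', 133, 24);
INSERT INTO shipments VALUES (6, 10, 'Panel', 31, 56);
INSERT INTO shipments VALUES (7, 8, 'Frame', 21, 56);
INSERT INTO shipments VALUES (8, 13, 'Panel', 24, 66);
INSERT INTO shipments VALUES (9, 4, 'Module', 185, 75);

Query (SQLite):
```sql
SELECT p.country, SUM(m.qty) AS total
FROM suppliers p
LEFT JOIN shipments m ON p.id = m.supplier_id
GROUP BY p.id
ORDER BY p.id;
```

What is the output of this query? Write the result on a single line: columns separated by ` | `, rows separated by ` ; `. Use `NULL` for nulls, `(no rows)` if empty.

LEFT JOIN keeps every suppliers row; unmatched ones get NULL for shipments columns.
Group by suppliers.id and compute SUM(m.qty). SUM over an all-NULL group is NULL.
  4: ids {1, 9} → SUM(m.qty)=211
  8: ids {3, 4, 5, 7} → SUM(m.qty)=216
  10: ids {6} → SUM(m.qty)=31
  13: ids {2, 8} → SUM(m.qty)=118
  16: ids {—} → SUM(m.qty)=NULL

Chile | 211 ; France | 216 ; Chile | 31 ; Kenya | 118 ; Chile | NULL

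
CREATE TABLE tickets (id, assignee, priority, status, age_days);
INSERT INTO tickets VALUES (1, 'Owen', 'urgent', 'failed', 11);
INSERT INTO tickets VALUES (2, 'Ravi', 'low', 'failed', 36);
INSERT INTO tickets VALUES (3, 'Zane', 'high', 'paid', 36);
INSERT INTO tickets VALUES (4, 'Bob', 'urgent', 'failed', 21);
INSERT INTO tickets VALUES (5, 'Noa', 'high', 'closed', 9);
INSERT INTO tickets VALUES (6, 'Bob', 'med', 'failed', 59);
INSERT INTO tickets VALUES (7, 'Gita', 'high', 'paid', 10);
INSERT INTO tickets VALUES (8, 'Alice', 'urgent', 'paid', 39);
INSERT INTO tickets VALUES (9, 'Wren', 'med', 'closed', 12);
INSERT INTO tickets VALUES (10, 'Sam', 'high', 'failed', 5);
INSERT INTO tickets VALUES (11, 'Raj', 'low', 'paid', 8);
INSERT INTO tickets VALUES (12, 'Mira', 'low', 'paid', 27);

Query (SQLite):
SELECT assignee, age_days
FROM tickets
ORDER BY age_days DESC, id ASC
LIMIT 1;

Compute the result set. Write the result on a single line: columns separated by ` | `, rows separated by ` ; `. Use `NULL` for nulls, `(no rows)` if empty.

Bob | 59

Sort by age_days desc, tiebreak id asc: (59, id=6), (39, id=8), (36, id=2), (36, id=3) …. Take first 1.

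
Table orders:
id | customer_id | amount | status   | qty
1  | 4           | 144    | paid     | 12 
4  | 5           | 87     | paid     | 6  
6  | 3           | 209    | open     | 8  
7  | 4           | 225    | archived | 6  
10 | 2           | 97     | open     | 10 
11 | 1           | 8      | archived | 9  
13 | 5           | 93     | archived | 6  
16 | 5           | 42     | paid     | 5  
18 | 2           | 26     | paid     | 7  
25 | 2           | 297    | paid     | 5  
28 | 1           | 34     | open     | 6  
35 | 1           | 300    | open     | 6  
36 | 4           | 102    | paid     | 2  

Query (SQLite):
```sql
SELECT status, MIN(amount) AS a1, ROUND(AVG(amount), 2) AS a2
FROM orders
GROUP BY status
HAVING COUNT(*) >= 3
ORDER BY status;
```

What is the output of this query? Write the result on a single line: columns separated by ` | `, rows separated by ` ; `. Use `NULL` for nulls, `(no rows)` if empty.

Group orders by status.
Per group compute: MIN(amount), ROUND(AVG(amount), 2).
HAVING: drop groups with fewer than 3 rows.
  archived: ids {7, 11, 13} → MIN(amount)=8, ROUND(AVG(amount), 2)=108.67
  open: ids {6, 10, 28, 35} → MIN(amount)=34, ROUND(AVG(amount), 2)=160
  paid: ids {1, 4, 16, 18, 25, 36} → MIN(amount)=26, ROUND(AVG(amount), 2)=116.33

archived | 8 | 108.67 ; open | 34 | 160 ; paid | 26 | 116.33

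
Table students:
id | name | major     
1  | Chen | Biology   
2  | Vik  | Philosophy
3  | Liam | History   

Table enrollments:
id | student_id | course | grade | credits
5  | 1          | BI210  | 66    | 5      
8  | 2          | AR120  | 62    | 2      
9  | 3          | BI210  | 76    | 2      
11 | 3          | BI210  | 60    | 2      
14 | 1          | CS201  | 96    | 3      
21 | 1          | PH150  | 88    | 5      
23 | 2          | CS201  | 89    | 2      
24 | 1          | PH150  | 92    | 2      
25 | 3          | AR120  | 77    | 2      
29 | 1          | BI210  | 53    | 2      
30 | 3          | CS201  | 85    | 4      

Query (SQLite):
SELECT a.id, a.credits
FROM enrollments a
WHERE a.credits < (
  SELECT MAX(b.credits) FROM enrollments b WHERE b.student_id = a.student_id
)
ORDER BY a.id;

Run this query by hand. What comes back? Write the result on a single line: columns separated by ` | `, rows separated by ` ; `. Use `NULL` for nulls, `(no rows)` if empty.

For each enrollments row a, compute MAX(credits) over rows sharing a.student_id.
Keep row a if a.credits < that per-group MAX.
  student_id=1: MAX(credits) = 5
  student_id=2: MAX(credits) = 2
  student_id=3: MAX(credits) = 4

9 | 2 ; 11 | 2 ; 14 | 3 ; 24 | 2 ; 25 | 2 ; 29 | 2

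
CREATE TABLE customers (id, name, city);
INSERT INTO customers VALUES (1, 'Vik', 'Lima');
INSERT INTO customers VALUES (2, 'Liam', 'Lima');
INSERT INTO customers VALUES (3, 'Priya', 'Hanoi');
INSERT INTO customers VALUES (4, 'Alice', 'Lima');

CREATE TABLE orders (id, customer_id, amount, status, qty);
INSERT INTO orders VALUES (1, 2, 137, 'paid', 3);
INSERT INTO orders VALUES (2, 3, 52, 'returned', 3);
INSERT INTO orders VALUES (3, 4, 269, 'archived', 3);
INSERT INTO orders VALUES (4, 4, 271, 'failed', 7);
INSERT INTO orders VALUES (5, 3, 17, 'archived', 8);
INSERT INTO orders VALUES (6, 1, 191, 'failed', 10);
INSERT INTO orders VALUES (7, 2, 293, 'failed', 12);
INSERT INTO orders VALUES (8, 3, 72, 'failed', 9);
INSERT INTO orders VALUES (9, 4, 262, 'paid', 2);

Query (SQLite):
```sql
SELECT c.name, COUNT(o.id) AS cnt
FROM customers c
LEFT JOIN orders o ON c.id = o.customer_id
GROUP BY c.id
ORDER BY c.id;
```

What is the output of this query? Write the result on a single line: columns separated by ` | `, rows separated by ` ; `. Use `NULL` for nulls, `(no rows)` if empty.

LEFT JOIN keeps every customers row; unmatched ones get NULL for orders columns.
Group by customers.id and compute COUNT(o.id). COUNT(col) of an all-NULL group is 0.
  1: ids {6} → COUNT(o.id)=1
  2: ids {1, 7} → COUNT(o.id)=2
  3: ids {2, 5, 8} → COUNT(o.id)=3
  4: ids {3, 4, 9} → COUNT(o.id)=3

Vik | 1 ; Liam | 2 ; Priya | 3 ; Alice | 3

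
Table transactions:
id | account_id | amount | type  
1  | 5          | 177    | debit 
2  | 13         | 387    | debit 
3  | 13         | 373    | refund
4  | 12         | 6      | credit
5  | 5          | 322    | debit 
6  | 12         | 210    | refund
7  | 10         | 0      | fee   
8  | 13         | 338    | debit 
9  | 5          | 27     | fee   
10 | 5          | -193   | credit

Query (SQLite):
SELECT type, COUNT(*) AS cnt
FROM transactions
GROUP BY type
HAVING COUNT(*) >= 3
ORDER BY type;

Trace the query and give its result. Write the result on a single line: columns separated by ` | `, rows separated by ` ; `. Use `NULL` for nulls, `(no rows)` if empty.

Partition transactions by type; compute COUNT(*) within each group.
HAVING: keep groups with count ≥ 3.
  credit: ids {4, 10} → COUNT(*)=2
  debit: ids {1, 2, 5, 8} → COUNT(*)=4
  fee: ids {7, 9} → COUNT(*)=2
  refund: ids {3, 6} → COUNT(*)=2

debit | 4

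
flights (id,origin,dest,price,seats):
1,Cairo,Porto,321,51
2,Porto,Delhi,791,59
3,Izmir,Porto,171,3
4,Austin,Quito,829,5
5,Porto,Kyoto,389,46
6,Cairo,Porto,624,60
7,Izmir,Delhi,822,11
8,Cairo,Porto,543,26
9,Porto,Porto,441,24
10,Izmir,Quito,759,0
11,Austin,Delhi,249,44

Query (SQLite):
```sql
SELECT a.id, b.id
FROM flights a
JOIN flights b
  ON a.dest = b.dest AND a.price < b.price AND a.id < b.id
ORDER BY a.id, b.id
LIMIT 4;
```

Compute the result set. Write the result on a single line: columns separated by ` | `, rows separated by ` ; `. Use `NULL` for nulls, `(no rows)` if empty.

1 | 6 ; 1 | 8 ; 1 | 9 ; 2 | 7

Pairs (a,b) with same dest, a.price < b.price, a.id < b.id.
dest groups: Delhi:{2,7,11} Kyoto:{5} Porto:{1,3,6,8,9} Quito:{4,10}
Ordered by (a.id, b.id); first 4.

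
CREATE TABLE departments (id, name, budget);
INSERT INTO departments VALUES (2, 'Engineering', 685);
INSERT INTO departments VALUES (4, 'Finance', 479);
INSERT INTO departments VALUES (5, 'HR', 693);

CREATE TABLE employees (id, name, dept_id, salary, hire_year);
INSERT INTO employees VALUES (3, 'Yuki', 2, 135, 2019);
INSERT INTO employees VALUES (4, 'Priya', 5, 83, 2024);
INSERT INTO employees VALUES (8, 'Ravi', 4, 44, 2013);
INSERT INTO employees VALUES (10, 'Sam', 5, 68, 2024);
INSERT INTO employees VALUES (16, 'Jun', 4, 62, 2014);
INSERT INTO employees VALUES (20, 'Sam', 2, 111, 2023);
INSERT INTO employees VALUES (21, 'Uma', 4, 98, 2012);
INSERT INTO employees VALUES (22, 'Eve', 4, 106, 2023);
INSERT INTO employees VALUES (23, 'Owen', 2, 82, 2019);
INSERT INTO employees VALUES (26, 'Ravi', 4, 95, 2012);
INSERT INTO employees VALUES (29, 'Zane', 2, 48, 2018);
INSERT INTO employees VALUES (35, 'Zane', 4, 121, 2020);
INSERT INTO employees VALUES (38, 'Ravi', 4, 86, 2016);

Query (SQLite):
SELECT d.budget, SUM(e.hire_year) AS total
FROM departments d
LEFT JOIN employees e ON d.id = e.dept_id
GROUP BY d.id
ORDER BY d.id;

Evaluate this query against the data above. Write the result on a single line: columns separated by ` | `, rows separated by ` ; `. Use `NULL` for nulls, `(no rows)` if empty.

685 | 8079 ; 479 | 14110 ; 693 | 4048

LEFT JOIN keeps every departments row; unmatched ones get NULL for employees columns.
Group by departments.id and compute SUM(e.hire_year). SUM over an all-NULL group is NULL.
  2: ids {3, 20, 23, 29} → SUM(e.hire_year)=8079
  4: ids {8, 16, 21, 22, 26, 35, 38} → SUM(e.hire_year)=14110
  5: ids {4, 10} → SUM(e.hire_year)=4048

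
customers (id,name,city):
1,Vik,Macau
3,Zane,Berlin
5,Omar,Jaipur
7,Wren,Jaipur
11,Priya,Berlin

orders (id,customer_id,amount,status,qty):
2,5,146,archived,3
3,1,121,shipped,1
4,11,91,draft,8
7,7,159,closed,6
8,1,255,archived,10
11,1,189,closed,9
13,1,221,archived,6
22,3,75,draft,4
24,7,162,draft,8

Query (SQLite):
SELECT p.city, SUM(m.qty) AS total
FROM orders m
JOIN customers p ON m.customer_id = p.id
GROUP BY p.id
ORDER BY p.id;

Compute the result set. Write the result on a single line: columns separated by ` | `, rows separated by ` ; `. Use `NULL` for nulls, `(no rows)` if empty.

Macau | 26 ; Berlin | 4 ; Jaipur | 3 ; Jaipur | 14 ; Berlin | 8

Join each orders row to its customers via customer_id.
Group joined rows by customers.id; compute SUM(m.qty) per group.
  1: ids {3, 8, 11, 13} → SUM(m.qty)=26
  3: ids {22} → SUM(m.qty)=4
  5: ids {2} → SUM(m.qty)=3
  7: ids {7, 24} → SUM(m.qty)=14
  11: ids {4} → SUM(m.qty)=8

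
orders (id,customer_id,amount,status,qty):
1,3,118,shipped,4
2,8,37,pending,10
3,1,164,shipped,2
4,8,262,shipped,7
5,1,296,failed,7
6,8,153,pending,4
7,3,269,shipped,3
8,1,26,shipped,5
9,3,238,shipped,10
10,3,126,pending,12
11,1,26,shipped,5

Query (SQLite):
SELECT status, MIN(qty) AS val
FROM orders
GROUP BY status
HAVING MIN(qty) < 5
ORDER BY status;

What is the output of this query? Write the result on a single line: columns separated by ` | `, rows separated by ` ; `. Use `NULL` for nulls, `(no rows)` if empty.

pending | 4 ; shipped | 2

Partition orders by status; compute MIN(qty) within each group.
HAVING: keep groups where MIN(qty) < 5.
  failed: ids {5} → MIN(qty)=7
  pending: ids {2, 6, 10} → MIN(qty)=4
  shipped: ids {1, 3, 4, 7, 8, 9, 11} → MIN(qty)=2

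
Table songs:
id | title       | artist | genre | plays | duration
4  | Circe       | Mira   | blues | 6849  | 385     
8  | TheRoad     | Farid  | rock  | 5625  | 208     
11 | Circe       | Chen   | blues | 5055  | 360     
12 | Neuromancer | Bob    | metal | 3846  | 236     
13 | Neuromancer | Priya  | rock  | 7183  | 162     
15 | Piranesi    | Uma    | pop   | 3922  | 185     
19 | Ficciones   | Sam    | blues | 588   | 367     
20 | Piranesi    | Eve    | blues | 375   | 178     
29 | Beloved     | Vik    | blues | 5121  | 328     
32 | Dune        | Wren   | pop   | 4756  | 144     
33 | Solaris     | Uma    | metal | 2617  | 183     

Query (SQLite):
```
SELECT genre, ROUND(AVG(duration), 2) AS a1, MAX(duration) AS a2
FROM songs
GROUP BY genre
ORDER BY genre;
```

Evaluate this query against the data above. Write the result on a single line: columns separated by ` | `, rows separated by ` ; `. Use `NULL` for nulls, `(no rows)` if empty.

blues | 323.6 | 385 ; metal | 209.5 | 236 ; pop | 164.5 | 185 ; rock | 185 | 208

Group songs by genre.
Per group compute: ROUND(AVG(duration), 2), MAX(duration).
  blues: ids {4, 11, 19, 20, 29} → ROUND(AVG(duration), 2)=323.6, MAX(duration)=385
  metal: ids {12, 33} → ROUND(AVG(duration), 2)=209.5, MAX(duration)=236
  pop: ids {15, 32} → ROUND(AVG(duration), 2)=164.5, MAX(duration)=185
  rock: ids {8, 13} → ROUND(AVG(duration), 2)=185, MAX(duration)=208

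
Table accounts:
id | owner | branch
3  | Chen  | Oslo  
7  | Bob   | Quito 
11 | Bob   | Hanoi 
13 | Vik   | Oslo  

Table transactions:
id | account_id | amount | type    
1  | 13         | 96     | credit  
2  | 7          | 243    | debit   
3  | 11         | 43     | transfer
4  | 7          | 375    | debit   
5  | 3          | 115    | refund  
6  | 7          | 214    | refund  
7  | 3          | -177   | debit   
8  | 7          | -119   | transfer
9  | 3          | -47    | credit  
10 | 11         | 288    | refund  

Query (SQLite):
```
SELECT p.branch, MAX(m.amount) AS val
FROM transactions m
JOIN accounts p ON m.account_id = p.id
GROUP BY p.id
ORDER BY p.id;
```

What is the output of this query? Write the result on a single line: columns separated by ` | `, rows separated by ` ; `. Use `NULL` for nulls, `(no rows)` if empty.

Oslo | 115 ; Quito | 375 ; Hanoi | 288 ; Oslo | 96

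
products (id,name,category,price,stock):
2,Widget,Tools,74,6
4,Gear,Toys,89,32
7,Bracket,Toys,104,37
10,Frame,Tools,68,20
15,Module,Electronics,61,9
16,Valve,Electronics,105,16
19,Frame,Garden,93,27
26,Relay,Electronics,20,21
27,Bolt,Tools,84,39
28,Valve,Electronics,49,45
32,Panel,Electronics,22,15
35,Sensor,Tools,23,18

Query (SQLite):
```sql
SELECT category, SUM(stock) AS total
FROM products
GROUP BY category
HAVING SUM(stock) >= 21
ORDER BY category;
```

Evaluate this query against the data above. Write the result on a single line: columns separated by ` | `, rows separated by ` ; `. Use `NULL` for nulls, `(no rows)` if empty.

Electronics | 106 ; Garden | 27 ; Tools | 83 ; Toys | 69

Partition products by category; compute SUM(stock) within each group.
HAVING: keep groups where SUM(stock) >= 21.
  Electronics: ids {15, 16, 26, 28, 32} → SUM(stock)=106
  Garden: ids {19} → SUM(stock)=27
  Tools: ids {2, 10, 27, 35} → SUM(stock)=83
  Toys: ids {4, 7} → SUM(stock)=69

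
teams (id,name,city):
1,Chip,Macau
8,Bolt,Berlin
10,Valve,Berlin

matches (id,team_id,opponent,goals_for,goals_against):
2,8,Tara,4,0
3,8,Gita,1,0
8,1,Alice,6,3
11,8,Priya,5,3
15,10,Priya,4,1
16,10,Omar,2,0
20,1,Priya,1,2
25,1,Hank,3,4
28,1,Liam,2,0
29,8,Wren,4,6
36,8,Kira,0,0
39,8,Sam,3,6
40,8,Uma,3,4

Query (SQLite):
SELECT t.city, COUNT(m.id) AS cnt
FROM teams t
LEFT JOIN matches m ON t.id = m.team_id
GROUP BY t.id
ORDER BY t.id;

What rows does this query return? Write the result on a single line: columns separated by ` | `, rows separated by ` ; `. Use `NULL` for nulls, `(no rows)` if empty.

Macau | 4 ; Berlin | 7 ; Berlin | 2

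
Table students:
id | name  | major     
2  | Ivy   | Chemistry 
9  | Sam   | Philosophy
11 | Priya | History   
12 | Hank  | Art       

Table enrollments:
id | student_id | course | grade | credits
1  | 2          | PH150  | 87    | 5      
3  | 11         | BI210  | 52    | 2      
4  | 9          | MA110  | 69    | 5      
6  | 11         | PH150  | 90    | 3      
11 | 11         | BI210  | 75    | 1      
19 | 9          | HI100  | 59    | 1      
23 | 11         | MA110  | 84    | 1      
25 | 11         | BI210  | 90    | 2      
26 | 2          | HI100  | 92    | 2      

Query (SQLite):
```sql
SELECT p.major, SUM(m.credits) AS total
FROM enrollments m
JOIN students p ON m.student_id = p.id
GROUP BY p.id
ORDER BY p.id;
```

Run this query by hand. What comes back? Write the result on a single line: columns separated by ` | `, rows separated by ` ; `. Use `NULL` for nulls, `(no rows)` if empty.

Chemistry | 7 ; Philosophy | 6 ; History | 9

Join each enrollments row to its students via student_id.
Group joined rows by students.id; compute SUM(m.credits) per group.
  2: ids {1, 26} → SUM(m.credits)=7
  9: ids {4, 19} → SUM(m.credits)=6
  11: ids {3, 6, 11, 23, 25} → SUM(m.credits)=9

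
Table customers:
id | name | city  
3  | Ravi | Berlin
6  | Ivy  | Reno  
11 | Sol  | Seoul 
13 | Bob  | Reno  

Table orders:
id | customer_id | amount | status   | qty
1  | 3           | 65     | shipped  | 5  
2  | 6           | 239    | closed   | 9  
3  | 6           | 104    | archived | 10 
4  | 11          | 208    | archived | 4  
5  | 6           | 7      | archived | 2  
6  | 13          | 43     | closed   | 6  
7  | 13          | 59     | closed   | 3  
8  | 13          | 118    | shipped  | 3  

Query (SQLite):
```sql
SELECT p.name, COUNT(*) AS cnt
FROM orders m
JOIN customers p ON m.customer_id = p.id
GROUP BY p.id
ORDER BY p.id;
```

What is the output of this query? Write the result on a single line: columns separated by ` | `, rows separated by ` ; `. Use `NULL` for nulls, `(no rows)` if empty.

Join each orders row to its customers via customer_id.
Group joined rows by customers.id; compute COUNT(*) per group.
  3: ids {1} → COUNT(*)=1
  6: ids {2, 3, 5} → COUNT(*)=3
  11: ids {4} → COUNT(*)=1
  13: ids {6, 7, 8} → COUNT(*)=3

Ravi | 1 ; Ivy | 3 ; Sol | 1 ; Bob | 3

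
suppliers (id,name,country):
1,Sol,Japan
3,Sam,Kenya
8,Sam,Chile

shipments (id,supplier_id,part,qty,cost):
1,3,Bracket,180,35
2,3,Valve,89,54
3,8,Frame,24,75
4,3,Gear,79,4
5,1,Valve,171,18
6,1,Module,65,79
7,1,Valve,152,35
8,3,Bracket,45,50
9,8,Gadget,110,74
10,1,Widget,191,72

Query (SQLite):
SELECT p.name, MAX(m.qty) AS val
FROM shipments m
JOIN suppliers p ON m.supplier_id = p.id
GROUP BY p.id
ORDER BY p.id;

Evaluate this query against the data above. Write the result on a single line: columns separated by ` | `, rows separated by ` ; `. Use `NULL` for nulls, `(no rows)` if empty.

Join each shipments row to its suppliers via supplier_id.
Group joined rows by suppliers.id; compute MAX(m.qty) per group.
  1: ids {5, 6, 7, 10} → MAX(m.qty)=191
  3: ids {1, 2, 4, 8} → MAX(m.qty)=180
  8: ids {3, 9} → MAX(m.qty)=110

Sol | 191 ; Sam | 180 ; Sam | 110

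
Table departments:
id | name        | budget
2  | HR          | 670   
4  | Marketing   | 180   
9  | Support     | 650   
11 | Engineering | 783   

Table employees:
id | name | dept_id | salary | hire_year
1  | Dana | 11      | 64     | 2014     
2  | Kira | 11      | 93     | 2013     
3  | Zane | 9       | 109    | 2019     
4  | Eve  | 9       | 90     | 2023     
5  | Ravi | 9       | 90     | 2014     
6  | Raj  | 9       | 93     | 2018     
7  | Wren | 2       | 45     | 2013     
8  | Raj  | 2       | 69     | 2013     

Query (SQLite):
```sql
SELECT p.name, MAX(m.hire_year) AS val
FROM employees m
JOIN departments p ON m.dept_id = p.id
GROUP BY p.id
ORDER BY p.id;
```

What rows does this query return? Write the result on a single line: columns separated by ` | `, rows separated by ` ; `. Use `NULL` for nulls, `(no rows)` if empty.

HR | 2013 ; Support | 2023 ; Engineering | 2014

Join each employees row to its departments via dept_id.
Group joined rows by departments.id; compute MAX(m.hire_year) per group.
  2: ids {7, 8} → MAX(m.hire_year)=2013
  9: ids {3, 4, 5, 6} → MAX(m.hire_year)=2023
  11: ids {1, 2} → MAX(m.hire_year)=2014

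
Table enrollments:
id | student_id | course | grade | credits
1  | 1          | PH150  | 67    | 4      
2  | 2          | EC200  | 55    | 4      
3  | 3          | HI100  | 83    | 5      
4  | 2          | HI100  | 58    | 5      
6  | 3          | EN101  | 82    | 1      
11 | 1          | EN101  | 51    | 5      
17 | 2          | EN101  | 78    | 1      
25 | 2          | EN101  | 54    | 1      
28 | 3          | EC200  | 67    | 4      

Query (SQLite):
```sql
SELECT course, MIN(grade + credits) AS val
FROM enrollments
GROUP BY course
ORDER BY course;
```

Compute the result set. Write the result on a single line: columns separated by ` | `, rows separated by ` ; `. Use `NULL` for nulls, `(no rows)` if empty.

EC200 | 59 ; EN101 | 55 ; HI100 | 63 ; PH150 | 71

For each row compute grade + credits.
Group by course; take MIN of the expression per group.
  EC200: ids {2, 28} → MIN(grade + credits)=59
  EN101: ids {6, 11, 17, 25} → MIN(grade + credits)=55
  HI100: ids {3, 4} → MIN(grade + credits)=63
  PH150: ids {1} → MIN(grade + credits)=71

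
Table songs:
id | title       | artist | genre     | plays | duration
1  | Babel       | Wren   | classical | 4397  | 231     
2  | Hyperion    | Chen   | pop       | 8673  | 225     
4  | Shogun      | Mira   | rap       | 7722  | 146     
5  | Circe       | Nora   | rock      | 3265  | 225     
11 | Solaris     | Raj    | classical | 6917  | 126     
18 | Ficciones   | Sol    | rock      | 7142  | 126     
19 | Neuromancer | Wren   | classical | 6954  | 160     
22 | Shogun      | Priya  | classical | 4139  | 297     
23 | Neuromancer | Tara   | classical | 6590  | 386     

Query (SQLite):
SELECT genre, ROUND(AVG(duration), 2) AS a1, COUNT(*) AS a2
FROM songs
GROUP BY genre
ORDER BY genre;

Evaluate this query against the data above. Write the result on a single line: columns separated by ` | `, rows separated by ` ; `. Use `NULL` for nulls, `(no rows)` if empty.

Group songs by genre.
Per group compute: ROUND(AVG(duration), 2), COUNT(*).
  classical: ids {1, 11, 19, 22, 23} → ROUND(AVG(duration), 2)=240, COUNT(*)=5
  pop: ids {2} → ROUND(AVG(duration), 2)=225, COUNT(*)=1
  rap: ids {4} → ROUND(AVG(duration), 2)=146, COUNT(*)=1
  rock: ids {5, 18} → ROUND(AVG(duration), 2)=175.5, COUNT(*)=2

classical | 240 | 5 ; pop | 225 | 1 ; rap | 146 | 1 ; rock | 175.5 | 2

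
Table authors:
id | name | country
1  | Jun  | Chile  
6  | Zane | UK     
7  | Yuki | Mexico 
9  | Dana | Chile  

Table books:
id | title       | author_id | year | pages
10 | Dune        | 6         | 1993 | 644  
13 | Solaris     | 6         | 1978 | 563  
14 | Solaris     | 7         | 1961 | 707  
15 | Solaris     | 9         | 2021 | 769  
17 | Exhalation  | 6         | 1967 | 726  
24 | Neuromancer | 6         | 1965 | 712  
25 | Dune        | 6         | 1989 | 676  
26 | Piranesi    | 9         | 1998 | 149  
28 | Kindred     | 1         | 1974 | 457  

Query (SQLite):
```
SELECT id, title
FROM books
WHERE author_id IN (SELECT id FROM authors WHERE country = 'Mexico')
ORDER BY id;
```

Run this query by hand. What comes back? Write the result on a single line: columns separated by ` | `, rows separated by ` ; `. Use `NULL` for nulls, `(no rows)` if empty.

Inner query: authors.id where country = 'Mexico'.
Outer: keep books rows whose author_id is in that set.
Inner query → {7}

14 | Solaris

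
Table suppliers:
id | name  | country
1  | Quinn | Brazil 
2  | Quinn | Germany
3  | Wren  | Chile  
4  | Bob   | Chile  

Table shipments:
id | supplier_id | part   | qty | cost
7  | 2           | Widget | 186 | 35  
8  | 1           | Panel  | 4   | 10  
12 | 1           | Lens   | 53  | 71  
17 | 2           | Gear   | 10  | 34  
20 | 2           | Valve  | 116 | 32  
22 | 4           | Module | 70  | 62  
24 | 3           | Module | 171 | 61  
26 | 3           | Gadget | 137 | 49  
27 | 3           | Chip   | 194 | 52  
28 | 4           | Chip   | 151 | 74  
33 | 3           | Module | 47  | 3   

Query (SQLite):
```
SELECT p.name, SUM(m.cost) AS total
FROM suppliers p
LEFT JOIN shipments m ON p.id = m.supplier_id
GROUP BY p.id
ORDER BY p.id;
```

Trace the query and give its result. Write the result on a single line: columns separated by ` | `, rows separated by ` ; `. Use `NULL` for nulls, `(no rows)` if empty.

Quinn | 81 ; Quinn | 101 ; Wren | 165 ; Bob | 136

LEFT JOIN keeps every suppliers row; unmatched ones get NULL for shipments columns.
Group by suppliers.id and compute SUM(m.cost). SUM over an all-NULL group is NULL.
  1: ids {8, 12} → SUM(m.cost)=81
  2: ids {7, 17, 20} → SUM(m.cost)=101
  3: ids {24, 26, 27, 33} → SUM(m.cost)=165
  4: ids {22, 28} → SUM(m.cost)=136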